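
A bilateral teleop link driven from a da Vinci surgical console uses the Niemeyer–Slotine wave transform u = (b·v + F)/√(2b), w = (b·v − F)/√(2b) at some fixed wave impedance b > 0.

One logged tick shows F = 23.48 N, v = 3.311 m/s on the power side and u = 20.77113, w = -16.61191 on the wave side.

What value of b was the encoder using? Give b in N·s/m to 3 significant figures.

u + w = 4.15922;  u + w = √(2b)·v, so √(2b) = 4.15922/3.311 = 1.25618.
b = (√(2b))²/2 = 1.57799/2 = 0.78900.
(Check via u − w = 2F/√(2b): u − w = 37.38304, 2F/√(2b) = 37.38311.)

b = 0.789 N·s/m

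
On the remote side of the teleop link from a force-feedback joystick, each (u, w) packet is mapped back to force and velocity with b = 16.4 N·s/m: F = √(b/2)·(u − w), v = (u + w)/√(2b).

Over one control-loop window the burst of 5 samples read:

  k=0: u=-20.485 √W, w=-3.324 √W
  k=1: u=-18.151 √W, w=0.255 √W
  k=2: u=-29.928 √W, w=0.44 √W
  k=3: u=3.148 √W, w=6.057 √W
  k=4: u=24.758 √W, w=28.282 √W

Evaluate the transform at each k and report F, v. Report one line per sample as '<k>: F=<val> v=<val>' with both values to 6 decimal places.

k=0: u−w=-17.161000, u+w=-23.809000; √(b/2)=2.863564, √(2b)=5.727128; F=2.863564×(-17.161)=-49.141625, v=-23.809000/5.727128=-4.157232
k=1: u−w=-18.406000, u+w=-17.896000; √(b/2)=2.863564, √(2b)=5.727128; F=2.863564×(-18.406)=-52.706763, v=-17.896000/5.727128=-3.124777
k=2: u−w=-30.368000, u+w=-29.488000; √(b/2)=2.863564, √(2b)=5.727128; F=2.863564×(-30.368)=-86.960718, v=-29.488000/5.727128=-5.148828
k=3: u−w=-2.909000, u+w=9.205000; √(b/2)=2.863564, √(2b)=5.727128; F=2.863564×(-2.909)=-8.330108, v=9.205000/5.727128=1.607263
k=4: u−w=-3.524000, u+w=53.040000; √(b/2)=2.863564, √(2b)=5.727128; F=2.863564×(-3.524)=-10.091200, v=53.040000/5.727128=9.261186

0: F=-49.141625 v=-4.157232
1: F=-52.706763 v=-3.124777
2: F=-86.960718 v=-5.148828
3: F=-8.330108 v=1.607263
4: F=-10.091200 v=9.261186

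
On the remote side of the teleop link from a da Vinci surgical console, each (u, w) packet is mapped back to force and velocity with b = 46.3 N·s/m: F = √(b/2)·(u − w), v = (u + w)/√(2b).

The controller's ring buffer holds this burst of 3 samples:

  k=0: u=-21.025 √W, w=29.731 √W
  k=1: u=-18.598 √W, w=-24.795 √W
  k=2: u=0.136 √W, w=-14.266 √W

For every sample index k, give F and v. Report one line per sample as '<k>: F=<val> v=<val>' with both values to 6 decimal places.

0: F=-244.209687 v=0.904718
1: F=29.816523 v=-4.509352
2: F=69.294426 v=-1.468374

k=0: u−w=-50.756000, u+w=8.706000; √(b/2)=4.811445, √(2b)=9.622889; F=4.811445×(-50.756)=-244.209687, v=8.706000/9.622889=0.904718
k=1: u−w=6.197000, u+w=-43.393000; √(b/2)=4.811445, √(2b)=9.622889; F=4.811445×6.197=29.816523, v=-43.393000/9.622889=-4.509352
k=2: u−w=14.402000, u+w=-14.130000; √(b/2)=4.811445, √(2b)=9.622889; F=4.811445×14.402=69.294426, v=-14.130000/9.622889=-1.468374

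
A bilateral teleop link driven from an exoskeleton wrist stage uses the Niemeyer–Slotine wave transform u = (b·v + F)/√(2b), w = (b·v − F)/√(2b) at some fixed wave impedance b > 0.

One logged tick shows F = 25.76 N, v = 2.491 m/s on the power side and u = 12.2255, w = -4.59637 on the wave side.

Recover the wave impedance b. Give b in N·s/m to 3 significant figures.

b = 4.69 N·s/m

u + w = 7.6291;  u + w = √(2b)·v, so √(2b) = 7.6291/2.491 = 3.0627.
b = (√(2b))²/2 = 9.3800/2 = 4.6900.
(Check via u − w = 2F/√(2b): u − w = 16.8219, 2F/√(2b) = 16.8219.)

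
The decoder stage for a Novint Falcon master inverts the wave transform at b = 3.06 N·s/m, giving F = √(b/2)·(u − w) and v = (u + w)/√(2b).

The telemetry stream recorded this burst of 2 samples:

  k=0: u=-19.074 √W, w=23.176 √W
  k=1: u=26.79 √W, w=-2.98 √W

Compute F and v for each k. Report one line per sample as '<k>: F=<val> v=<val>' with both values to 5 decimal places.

k=0: u−w=-42.25000, u+w=4.10200; √(b/2)=1.23693, √(2b)=2.47386; F=1.23693×(-42.25)=-52.26036, v=4.10200/2.47386=1.65814
k=1: u−w=29.77000, u+w=23.81000; √(b/2)=1.23693, √(2b)=2.47386; F=1.23693×29.77=36.82346, v=23.81000/2.47386=9.62462

0: F=-52.26036 v=1.65814
1: F=36.82346 v=9.62462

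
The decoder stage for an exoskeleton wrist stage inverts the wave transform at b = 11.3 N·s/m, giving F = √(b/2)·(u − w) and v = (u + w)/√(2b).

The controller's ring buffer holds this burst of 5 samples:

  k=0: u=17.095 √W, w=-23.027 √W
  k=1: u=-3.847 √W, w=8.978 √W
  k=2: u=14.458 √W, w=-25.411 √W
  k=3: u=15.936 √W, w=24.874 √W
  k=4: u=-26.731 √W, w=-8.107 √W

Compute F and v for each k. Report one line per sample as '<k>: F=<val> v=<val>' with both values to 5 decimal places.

k=0: u−w=40.12200, u+w=-5.93200; √(b/2)=2.37697, √(2b)=4.75395; F=2.37697×40.122=95.36891, v=-5.93200/4.75395=-1.24781
k=1: u−w=-12.82500, u+w=5.13100; √(b/2)=2.37697, √(2b)=4.75395; F=2.37697×(-12.825)=-30.48468, v=5.13100/4.75395=1.07931
k=2: u−w=39.86900, u+w=-10.95300; √(b/2)=2.37697, √(2b)=4.75395; F=2.37697×39.869=94.76753, v=-10.95300/4.75395=-2.30398
k=3: u−w=-8.93800, u+w=40.81000; √(b/2)=2.37697, √(2b)=4.75395; F=2.37697×(-8.938)=-21.24538, v=40.81000/4.75395=8.58445
k=4: u−w=-18.62400, u+w=-34.83800; √(b/2)=2.37697, √(2b)=4.75395; F=2.37697×(-18.624)=-44.26874, v=-34.83800/4.75395=-7.32823

0: F=95.36891 v=-1.24781
1: F=-30.48468 v=1.07931
2: F=94.76753 v=-2.30398
3: F=-21.24538 v=8.58445
4: F=-44.26874 v=-7.32823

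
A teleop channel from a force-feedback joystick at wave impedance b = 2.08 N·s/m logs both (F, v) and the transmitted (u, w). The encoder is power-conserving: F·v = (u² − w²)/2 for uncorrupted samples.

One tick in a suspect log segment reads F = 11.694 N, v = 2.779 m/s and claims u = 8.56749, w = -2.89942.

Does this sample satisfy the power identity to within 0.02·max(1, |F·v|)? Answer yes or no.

yes

F·v = 11.694×2.779 = 32.49763 W.
(u² − w²)/2 = (73.40188 − 8.40664)/2 = 32.49762 W.
|Δ| = 0.00000;  2% of max(1, |F·v|) = 0.64995.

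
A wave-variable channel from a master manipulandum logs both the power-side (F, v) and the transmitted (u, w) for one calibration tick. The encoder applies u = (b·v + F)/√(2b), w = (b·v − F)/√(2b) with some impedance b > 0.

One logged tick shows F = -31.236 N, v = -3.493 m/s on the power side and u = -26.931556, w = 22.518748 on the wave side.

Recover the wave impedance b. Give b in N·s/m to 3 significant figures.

u + w = -4.412808;  u + w = √(2b)·v, so √(2b) = -4.412808/(-3.493) = 1.263329.
b = (√(2b))²/2 = 1.596000/2 = 0.798000.
(Check via u − w = 2F/√(2b): u − w = -49.450304, 2F/√(2b) = -49.450304.)

b = 0.798 N·s/m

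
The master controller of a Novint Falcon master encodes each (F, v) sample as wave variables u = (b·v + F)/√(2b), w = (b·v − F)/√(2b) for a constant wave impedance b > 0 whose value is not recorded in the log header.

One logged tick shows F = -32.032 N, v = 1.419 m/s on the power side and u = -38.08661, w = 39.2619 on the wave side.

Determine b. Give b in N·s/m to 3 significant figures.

u + w = 1.1753;  u + w = √(2b)·v, so √(2b) = 1.1753/1.419 = 0.8283.
b = (√(2b))²/2 = 0.6860/2 = 0.3430.
(Check via u − w = 2F/√(2b): u − w = -77.3485, 2F/√(2b) = -77.3484.)

b = 0.343 N·s/m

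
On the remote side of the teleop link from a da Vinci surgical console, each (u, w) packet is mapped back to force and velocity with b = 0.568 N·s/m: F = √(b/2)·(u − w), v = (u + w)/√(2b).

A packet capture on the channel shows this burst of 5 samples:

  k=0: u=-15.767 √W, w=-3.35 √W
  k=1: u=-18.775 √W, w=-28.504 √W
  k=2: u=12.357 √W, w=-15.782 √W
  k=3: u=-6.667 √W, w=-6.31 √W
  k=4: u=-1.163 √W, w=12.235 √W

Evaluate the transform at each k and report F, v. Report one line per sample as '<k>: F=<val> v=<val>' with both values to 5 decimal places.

0: F=-6.61722 v=-17.93621
1: F=5.18474 v=-44.35873
2: F=14.99574 v=-3.21345
3: F=-0.19025 v=-12.17545
4: F=-7.14002 v=10.38812

k=0: u−w=-12.41700, u+w=-19.11700; √(b/2)=0.53292, √(2b)=1.06583; F=0.53292×(-12.417)=-6.61722, v=-19.11700/1.06583=-17.93621
k=1: u−w=9.72900, u+w=-47.27900; √(b/2)=0.53292, √(2b)=1.06583; F=0.53292×9.729=5.18474, v=-47.27900/1.06583=-44.35873
k=2: u−w=28.13900, u+w=-3.42500; √(b/2)=0.53292, √(2b)=1.06583; F=0.53292×28.139=14.99574, v=-3.42500/1.06583=-3.21345
k=3: u−w=-0.35700, u+w=-12.97700; √(b/2)=0.53292, √(2b)=1.06583; F=0.53292×(-0.357)=-0.19025, v=-12.97700/1.06583=-12.17545
k=4: u−w=-13.39800, u+w=11.07200; √(b/2)=0.53292, √(2b)=1.06583; F=0.53292×(-13.398)=-7.14002, v=11.07200/1.06583=10.38812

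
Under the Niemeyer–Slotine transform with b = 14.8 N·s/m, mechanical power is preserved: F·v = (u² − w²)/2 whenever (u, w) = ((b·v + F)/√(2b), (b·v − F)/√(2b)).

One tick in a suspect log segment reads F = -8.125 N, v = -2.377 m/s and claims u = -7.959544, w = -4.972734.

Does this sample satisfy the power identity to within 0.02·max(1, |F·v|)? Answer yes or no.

F·v = (-8.125)×(-2.377) = 19.313125 W.
(u² − w²)/2 = (63.354341 − 24.728083)/2 = 19.313129 W.
|Δ| = 0.000004;  2% of max(1, |F·v|) = 0.386263.

yes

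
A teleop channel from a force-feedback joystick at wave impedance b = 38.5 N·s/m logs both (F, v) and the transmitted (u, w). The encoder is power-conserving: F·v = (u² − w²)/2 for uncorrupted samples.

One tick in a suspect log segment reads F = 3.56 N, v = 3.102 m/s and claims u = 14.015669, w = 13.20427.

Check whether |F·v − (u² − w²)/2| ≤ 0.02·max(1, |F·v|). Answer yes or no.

yes

F·v = 3.56×3.102 = 11.043120 W.
(u² − w²)/2 = (196.438978 − 174.352746)/2 = 11.043116 W.
|Δ| = 0.000004;  2% of max(1, |F·v|) = 0.220862.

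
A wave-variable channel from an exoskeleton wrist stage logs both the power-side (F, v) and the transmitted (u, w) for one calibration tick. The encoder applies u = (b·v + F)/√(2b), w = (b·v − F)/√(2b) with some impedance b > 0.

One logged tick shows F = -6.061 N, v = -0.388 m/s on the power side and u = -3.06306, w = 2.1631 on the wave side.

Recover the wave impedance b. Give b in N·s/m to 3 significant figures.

u + w = -0.89996;  u + w = √(2b)·v, so √(2b) = -0.89996/(-0.388) = 2.31948.
b = (√(2b))²/2 = 5.38001/2 = 2.69000.
(Check via u − w = 2F/√(2b): u − w = -5.22616, 2F/√(2b) = -5.22616.)

b = 2.69 N·s/m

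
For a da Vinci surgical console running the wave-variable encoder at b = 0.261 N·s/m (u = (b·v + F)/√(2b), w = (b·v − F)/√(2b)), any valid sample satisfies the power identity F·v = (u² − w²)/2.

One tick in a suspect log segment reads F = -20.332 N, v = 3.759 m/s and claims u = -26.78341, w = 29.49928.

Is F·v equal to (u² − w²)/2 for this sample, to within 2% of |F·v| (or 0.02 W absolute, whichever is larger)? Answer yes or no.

yes

F·v = (-20.332)×3.759 = -76.42799 W.
(u² − w²)/2 = (717.35105 − 870.20752)/2 = -76.42823 W.
|Δ| = 0.00025;  2% of max(1, |F·v|) = 1.52856.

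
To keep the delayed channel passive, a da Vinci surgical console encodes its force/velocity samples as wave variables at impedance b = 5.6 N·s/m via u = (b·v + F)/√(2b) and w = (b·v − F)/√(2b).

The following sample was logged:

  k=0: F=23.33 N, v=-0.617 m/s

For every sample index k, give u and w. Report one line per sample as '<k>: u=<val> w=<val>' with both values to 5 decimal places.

k=0: b·v=5.6×(-0.617)=-3.45520; √(2b)=3.34664; u=(-3.45520+23.33)/3.34664=5.93873, w=(-3.45520−23.33)/3.34664=-8.00361

0: u=5.93873 w=-8.00361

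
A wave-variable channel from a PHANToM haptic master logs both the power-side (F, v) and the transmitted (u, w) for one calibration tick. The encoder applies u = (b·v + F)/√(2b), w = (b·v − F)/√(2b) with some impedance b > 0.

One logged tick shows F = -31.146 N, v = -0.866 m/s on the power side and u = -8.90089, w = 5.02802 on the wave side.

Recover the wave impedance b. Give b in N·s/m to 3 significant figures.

u + w = -3.87287;  u + w = √(2b)·v, so √(2b) = -3.87287/(-0.866) = 4.47214.
b = (√(2b))²/2 = 20.00000/2 = 10.00000.
(Check via u − w = 2F/√(2b): u − w = -13.92891, 2F/√(2b) = -13.92891.)

b = 10 N·s/m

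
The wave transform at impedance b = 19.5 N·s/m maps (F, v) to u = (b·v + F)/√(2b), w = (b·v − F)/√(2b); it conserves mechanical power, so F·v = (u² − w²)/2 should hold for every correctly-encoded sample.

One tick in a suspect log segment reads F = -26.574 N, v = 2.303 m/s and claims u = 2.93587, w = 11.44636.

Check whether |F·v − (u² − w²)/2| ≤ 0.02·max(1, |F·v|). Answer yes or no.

yes

F·v = (-26.574)×2.303 = -61.1999 W.
(u² − w²)/2 = (8.6193 − 131.0192)/2 = -61.1999 W.
|Δ| = 0.0000;  2% of max(1, |F·v|) = 1.2240.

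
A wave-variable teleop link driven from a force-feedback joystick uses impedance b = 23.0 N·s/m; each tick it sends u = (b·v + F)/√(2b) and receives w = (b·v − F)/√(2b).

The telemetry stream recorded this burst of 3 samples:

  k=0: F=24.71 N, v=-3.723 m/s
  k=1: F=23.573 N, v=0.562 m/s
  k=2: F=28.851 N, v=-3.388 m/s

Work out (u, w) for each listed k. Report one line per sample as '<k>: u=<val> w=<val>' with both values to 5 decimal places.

0: u=-8.98202 w=-16.26860
1: u=5.38148 w=-1.56981
2: u=-7.23542 w=-15.74311

k=0: b·v=23.0×(-3.723)=-85.62900; √(2b)=6.78233; u=(-85.62900+24.71)/6.78233=-8.98202, w=(-85.62900−24.71)/6.78233=-16.26860
k=1: b·v=23.0×0.562=12.92600; √(2b)=6.78233; u=(12.92600+23.573)/6.78233=5.38148, w=(12.92600−23.573)/6.78233=-1.56981
k=2: b·v=23.0×(-3.388)=-77.92400; √(2b)=6.78233; u=(-77.92400+28.851)/6.78233=-7.23542, w=(-77.92400−28.851)/6.78233=-15.74311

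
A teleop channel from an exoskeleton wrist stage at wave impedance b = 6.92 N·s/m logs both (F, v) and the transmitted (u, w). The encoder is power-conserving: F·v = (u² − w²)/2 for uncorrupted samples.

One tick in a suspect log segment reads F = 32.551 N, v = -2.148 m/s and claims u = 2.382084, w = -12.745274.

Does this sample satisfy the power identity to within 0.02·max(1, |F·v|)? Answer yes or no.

F·v = 32.551×(-2.148) = -69.919548 W.
(u² − w²)/2 = (5.674324 − 162.442009)/2 = -78.383843 W.
|Δ| = 8.464295;  2% of max(1, |F·v|) = 1.398391.

no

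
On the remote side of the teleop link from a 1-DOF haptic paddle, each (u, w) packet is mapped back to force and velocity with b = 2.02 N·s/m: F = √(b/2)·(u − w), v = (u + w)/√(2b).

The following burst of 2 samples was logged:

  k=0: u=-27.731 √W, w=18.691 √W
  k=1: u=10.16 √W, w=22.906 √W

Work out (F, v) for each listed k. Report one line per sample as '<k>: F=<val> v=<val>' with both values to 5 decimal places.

k=0: u−w=-46.42200, u+w=-9.04000; √(b/2)=1.00499, √(2b)=2.00998; F=1.00499×(-46.422)=-46.65353, v=-9.04000/2.00998=-4.49757
k=1: u−w=-12.74600, u+w=33.06600; √(b/2)=1.00499, √(2b)=2.00998; F=1.00499×(-12.746)=-12.80957, v=33.06600/2.00998=16.45095

0: F=-46.65353 v=-4.49757
1: F=-12.80957 v=16.45095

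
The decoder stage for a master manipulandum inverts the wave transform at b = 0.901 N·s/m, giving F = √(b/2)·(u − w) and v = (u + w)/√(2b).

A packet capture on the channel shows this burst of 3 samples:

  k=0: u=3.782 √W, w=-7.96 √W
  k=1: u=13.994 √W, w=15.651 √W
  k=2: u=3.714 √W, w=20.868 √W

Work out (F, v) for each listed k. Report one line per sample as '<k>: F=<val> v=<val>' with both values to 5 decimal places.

0: F=7.88115 v=-3.11237
1: F=-1.11217 v=22.08381
2: F=-11.51364 v=18.31217

k=0: u−w=11.74200, u+w=-4.17800; √(b/2)=0.67119, √(2b)=1.34239; F=0.67119×11.742=7.88115, v=-4.17800/1.34239=-3.11237
k=1: u−w=-1.65700, u+w=29.64500; √(b/2)=0.67119, √(2b)=1.34239; F=0.67119×(-1.657)=-1.11217, v=29.64500/1.34239=22.08381
k=2: u−w=-17.15400, u+w=24.58200; √(b/2)=0.67119, √(2b)=1.34239; F=0.67119×(-17.154)=-11.51364, v=24.58200/1.34239=18.31217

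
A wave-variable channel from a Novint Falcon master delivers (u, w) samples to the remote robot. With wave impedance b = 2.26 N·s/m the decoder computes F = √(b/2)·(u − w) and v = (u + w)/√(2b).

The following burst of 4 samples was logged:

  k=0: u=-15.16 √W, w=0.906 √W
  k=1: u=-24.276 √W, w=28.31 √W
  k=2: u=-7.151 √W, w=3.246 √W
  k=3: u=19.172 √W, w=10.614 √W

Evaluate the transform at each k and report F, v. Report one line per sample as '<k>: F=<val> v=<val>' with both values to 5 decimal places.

0: F=-17.07839 v=-6.70452
1: F=-55.89968 v=1.89743
2: F=-11.05216 v=-1.83676
3: F=9.09728 v=14.01016

k=0: u−w=-16.06600, u+w=-14.25400; √(b/2)=1.06301, √(2b)=2.12603; F=1.06301×(-16.066)=-17.07839, v=-14.25400/2.12603=-6.70452
k=1: u−w=-52.58600, u+w=4.03400; √(b/2)=1.06301, √(2b)=2.12603; F=1.06301×(-52.586)=-55.89968, v=4.03400/2.12603=1.89743
k=2: u−w=-10.39700, u+w=-3.90500; √(b/2)=1.06301, √(2b)=2.12603; F=1.06301×(-10.397)=-11.05216, v=-3.90500/2.12603=-1.83676
k=3: u−w=8.55800, u+w=29.78600; √(b/2)=1.06301, √(2b)=2.12603; F=1.06301×8.558=9.09728, v=29.78600/2.12603=14.01016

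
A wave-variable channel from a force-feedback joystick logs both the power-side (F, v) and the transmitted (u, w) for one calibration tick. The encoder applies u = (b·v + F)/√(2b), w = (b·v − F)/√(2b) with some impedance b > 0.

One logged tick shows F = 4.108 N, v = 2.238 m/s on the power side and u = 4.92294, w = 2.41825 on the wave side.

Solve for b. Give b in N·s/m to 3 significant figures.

u + w = 7.34119;  u + w = √(2b)·v, so √(2b) = 7.34119/2.238 = 3.28025.
b = (√(2b))²/2 = 10.76001/2 = 5.38001.
(Check via u − w = 2F/√(2b): u − w = 2.50469, 2F/√(2b) = 2.50469.)

b = 5.38 N·s/m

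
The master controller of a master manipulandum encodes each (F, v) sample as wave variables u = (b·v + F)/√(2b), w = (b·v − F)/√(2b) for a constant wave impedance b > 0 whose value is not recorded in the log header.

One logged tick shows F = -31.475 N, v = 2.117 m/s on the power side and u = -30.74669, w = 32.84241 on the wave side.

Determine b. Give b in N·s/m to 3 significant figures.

u + w = 2.09572;  u + w = √(2b)·v, so √(2b) = 2.09572/2.117 = 0.98995.
b = (√(2b))²/2 = 0.98000/2 = 0.49000.
(Check via u − w = 2F/√(2b): u − w = -63.58910, 2F/√(2b) = -63.58920.)

b = 0.49 N·s/m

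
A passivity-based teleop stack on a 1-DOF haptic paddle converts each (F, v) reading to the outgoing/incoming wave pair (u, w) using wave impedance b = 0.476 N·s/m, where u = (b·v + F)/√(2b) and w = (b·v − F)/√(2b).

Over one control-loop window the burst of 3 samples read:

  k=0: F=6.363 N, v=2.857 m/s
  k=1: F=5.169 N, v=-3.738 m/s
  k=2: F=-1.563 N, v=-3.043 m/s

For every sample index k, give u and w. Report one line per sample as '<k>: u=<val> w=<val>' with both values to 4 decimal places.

0: u=7.9152 w=-5.1276
1: u=3.4741 w=-7.1213
2: u=-3.0865 w=0.1174

k=0: b·v=0.476×2.857=1.3599; √(2b)=0.9757; u=(1.3599+6.363)/0.9757=7.9152, w=(1.3599−6.363)/0.9757=-5.1276
k=1: b·v=0.476×(-3.738)=-1.7793; √(2b)=0.9757; u=(-1.7793+5.169)/0.9757=3.4741, w=(-1.7793−5.169)/0.9757=-7.1213
k=2: b·v=0.476×(-3.043)=-1.4485; √(2b)=0.9757; u=(-1.4485+(-1.563))/0.9757=-3.0865, w=(-1.4485−(-1.563))/0.9757=0.1174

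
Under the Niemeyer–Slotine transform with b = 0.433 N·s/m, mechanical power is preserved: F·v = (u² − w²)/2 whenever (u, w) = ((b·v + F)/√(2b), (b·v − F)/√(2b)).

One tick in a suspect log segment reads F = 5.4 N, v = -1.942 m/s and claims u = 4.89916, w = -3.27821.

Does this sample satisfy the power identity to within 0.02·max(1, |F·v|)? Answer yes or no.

F·v = 5.4×(-1.942) = -10.4868 W.
(u² − w²)/2 = (24.0018 − 10.7467)/2 = 6.6276 W.
|Δ| = 17.1144;  2% of max(1, |F·v|) = 0.2097.

no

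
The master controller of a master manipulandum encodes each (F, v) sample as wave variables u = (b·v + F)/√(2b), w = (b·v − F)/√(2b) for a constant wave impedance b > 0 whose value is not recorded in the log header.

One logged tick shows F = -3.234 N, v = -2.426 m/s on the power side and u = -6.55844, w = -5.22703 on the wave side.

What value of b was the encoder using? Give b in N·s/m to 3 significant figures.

u + w = -11.78547;  u + w = √(2b)·v, so √(2b) = -11.78547/(-2.426) = 4.85798.
b = (√(2b))²/2 = 23.60001/2 = 11.80001.
(Check via u − w = 2F/√(2b): u − w = -1.33141, 2F/√(2b) = -1.33142.)

b = 11.8 N·s/m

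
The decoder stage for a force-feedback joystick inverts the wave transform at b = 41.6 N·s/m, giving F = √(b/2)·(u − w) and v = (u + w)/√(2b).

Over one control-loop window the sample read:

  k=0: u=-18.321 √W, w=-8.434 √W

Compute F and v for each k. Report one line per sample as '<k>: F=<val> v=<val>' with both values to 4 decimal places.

k=0: u−w=-9.8870, u+w=-26.7550; √(b/2)=4.5607, √(2b)=9.1214; F=4.5607×(-9.887)=-45.0917, v=-26.7550/9.1214=-2.9332

0: F=-45.0917 v=-2.9332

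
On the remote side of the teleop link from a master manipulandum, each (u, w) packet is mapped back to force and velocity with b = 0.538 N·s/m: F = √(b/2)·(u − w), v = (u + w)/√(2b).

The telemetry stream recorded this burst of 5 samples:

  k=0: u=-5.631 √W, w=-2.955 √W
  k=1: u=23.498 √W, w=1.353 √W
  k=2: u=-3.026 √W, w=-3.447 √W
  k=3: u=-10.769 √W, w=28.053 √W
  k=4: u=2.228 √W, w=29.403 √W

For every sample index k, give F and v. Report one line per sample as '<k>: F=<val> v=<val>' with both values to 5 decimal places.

0: F=-1.38791 v=-8.27722
1: F=11.48555 v=23.95729
2: F=0.21835 v=-6.24021
3: F=-20.13511 v=16.66242
4: F=-14.09437 v=30.49347

k=0: u−w=-2.67600, u+w=-8.58600; √(b/2)=0.51865, √(2b)=1.03730; F=0.51865×(-2.676)=-1.38791, v=-8.58600/1.03730=-8.27722
k=1: u−w=22.14500, u+w=24.85100; √(b/2)=0.51865, √(2b)=1.03730; F=0.51865×22.145=11.48555, v=24.85100/1.03730=23.95729
k=2: u−w=0.42100, u+w=-6.47300; √(b/2)=0.51865, √(2b)=1.03730; F=0.51865×0.421=0.21835, v=-6.47300/1.03730=-6.24021
k=3: u−w=-38.82200, u+w=17.28400; √(b/2)=0.51865, √(2b)=1.03730; F=0.51865×(-38.822)=-20.13511, v=17.28400/1.03730=16.66242
k=4: u−w=-27.17500, u+w=31.63100; √(b/2)=0.51865, √(2b)=1.03730; F=0.51865×(-27.175)=-14.09437, v=31.63100/1.03730=30.49347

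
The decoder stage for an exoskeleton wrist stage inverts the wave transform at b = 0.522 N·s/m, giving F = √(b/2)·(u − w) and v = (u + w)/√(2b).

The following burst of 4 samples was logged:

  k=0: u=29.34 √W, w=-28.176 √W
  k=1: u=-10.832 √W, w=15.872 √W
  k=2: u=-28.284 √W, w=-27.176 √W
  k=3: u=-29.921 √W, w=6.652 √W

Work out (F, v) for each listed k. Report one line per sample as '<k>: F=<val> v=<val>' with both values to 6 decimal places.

0: F=29.383866 v=1.139207
1: F=-13.642582 v=4.932650
2: F=-0.566057 v=-54.278722
3: F=-18.684472 v=-22.773379

k=0: u−w=57.516000, u+w=1.164000; √(b/2)=0.510882, √(2b)=1.021763; F=0.510882×57.516=29.383866, v=1.164000/1.021763=1.139207
k=1: u−w=-26.704000, u+w=5.040000; √(b/2)=0.510882, √(2b)=1.021763; F=0.510882×(-26.704)=-13.642582, v=5.040000/1.021763=4.932650
k=2: u−w=-1.108000, u+w=-55.460000; √(b/2)=0.510882, √(2b)=1.021763; F=0.510882×(-1.108)=-0.566057, v=-55.460000/1.021763=-54.278722
k=3: u−w=-36.573000, u+w=-23.269000; √(b/2)=0.510882, √(2b)=1.021763; F=0.510882×(-36.573)=-18.684472, v=-23.269000/1.021763=-22.773379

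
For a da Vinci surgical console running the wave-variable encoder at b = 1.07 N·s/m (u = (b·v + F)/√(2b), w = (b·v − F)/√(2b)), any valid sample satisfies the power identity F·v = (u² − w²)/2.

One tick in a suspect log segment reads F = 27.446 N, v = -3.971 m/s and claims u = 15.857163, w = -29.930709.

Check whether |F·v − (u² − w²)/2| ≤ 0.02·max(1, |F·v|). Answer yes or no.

no

F·v = 27.446×(-3.971) = -108.988066 W.
(u² − w²)/2 = (251.449618 − 895.847341)/2 = -322.198861 W.
|Δ| = 213.210795;  2% of max(1, |F·v|) = 2.179761.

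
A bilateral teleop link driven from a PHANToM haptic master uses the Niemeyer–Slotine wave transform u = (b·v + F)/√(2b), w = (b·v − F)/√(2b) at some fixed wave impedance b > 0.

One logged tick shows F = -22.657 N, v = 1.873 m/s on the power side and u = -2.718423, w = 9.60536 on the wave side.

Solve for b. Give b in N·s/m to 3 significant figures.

b = 6.76 N·s/m

u + w = 6.886937;  u + w = √(2b)·v, so √(2b) = 6.886937/1.873 = 3.676955.
b = (√(2b))²/2 = 13.519999/2 = 6.760000.
(Check via u − w = 2F/√(2b): u − w = -12.323783, 2F/√(2b) = -12.323784.)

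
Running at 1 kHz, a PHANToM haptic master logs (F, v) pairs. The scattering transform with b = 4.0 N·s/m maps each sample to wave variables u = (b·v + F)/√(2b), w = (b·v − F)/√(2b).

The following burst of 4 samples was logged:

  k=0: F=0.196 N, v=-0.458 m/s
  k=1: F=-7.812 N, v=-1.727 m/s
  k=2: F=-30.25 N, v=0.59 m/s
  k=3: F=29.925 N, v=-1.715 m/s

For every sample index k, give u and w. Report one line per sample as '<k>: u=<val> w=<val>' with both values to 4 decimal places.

k=0: b·v=4.0×(-0.458)=-1.8320; √(2b)=2.8284; u=(-1.8320+0.196)/2.8284=-0.5784, w=(-1.8320−0.196)/2.8284=-0.7170
k=1: b·v=4.0×(-1.727)=-6.9080; √(2b)=2.8284; u=(-6.9080+(-7.812))/2.8284=-5.2043, w=(-6.9080−(-7.812))/2.8284=0.3196
k=2: b·v=4.0×0.59=2.3600; √(2b)=2.8284; u=(2.3600+(-30.25))/2.8284=-9.8606, w=(2.3600−(-30.25))/2.8284=11.5294
k=3: b·v=4.0×(-1.715)=-6.8600; √(2b)=2.8284; u=(-6.8600+29.925)/2.8284=8.1547, w=(-6.8600−29.925)/2.8284=-13.0055

0: u=-0.5784 w=-0.7170
1: u=-5.2043 w=0.3196
2: u=-9.8606 w=11.5294
3: u=8.1547 w=-13.0055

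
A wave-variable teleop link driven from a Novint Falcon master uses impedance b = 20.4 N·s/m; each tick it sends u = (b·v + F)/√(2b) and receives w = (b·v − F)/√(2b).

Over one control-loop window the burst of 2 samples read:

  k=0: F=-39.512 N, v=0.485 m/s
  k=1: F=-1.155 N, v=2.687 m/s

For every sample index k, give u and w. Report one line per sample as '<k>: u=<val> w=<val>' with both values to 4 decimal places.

k=0: b·v=20.4×0.485=9.8940; √(2b)=6.3875; u=(9.8940+(-39.512))/6.3875=-4.6369, w=(9.8940−(-39.512))/6.3875=7.7348
k=1: b·v=20.4×2.687=54.8148; √(2b)=6.3875; u=(54.8148+(-1.155))/6.3875=8.4008, w=(54.8148−(-1.155))/6.3875=8.7624

0: u=-4.6369 w=7.7348
1: u=8.4008 w=8.7624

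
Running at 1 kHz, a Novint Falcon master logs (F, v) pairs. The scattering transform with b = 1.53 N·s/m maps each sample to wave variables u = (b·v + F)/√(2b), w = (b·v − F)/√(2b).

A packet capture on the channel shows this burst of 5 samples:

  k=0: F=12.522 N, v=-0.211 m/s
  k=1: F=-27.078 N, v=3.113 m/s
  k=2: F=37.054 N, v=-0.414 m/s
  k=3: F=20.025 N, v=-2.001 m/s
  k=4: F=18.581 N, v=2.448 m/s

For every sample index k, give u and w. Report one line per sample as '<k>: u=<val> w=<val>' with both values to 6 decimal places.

0: u=6.973801 w=-7.342901
1: u=-12.756699 w=18.202225
2: u=20.820260 w=-21.544464
3: u=9.697370 w=-13.197691
4: u=12.763176 w=-8.480925

k=0: b·v=1.53×(-0.211)=-0.322830; √(2b)=1.749286; u=(-0.322830+12.522)/1.749286=6.973801, w=(-0.322830−12.522)/1.749286=-7.342901
k=1: b·v=1.53×3.113=4.762890; √(2b)=1.749286; u=(4.762890+(-27.078))/1.749286=-12.756699, w=(4.762890−(-27.078))/1.749286=18.202225
k=2: b·v=1.53×(-0.414)=-0.633420; √(2b)=1.749286; u=(-0.633420+37.054)/1.749286=20.820260, w=(-0.633420−37.054)/1.749286=-21.544464
k=3: b·v=1.53×(-2.001)=-3.061530; √(2b)=1.749286; u=(-3.061530+20.025)/1.749286=9.697370, w=(-3.061530−20.025)/1.749286=-13.197691
k=4: b·v=1.53×2.448=3.745440; √(2b)=1.749286; u=(3.745440+18.581)/1.749286=12.763176, w=(3.745440−18.581)/1.749286=-8.480925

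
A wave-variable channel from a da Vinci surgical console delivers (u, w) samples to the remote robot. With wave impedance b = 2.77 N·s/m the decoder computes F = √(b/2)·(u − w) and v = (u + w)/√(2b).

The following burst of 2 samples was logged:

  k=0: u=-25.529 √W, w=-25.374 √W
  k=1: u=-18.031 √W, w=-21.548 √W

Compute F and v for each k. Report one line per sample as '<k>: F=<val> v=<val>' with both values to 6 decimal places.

0: F=-0.182413 v=-21.626612
1: F=4.139017 v=-16.815506

k=0: u−w=-0.155000, u+w=-50.903000; √(b/2)=1.176860, √(2b)=2.353720; F=1.176860×(-0.155)=-0.182413, v=-50.903000/2.353720=-21.626612
k=1: u−w=3.517000, u+w=-39.579000; √(b/2)=1.176860, √(2b)=2.353720; F=1.176860×3.517=4.139017, v=-39.579000/2.353720=-16.815506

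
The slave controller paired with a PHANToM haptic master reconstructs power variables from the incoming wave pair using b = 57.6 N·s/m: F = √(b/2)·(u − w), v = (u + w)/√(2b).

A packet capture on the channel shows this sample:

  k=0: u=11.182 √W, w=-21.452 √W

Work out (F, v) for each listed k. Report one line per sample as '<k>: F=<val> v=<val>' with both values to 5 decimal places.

0: F=175.13242 v=-0.95685

k=0: u−w=32.63400, u+w=-10.27000; √(b/2)=5.36656, √(2b)=10.73313; F=5.36656×32.634=175.13242, v=-10.27000/10.73313=-0.95685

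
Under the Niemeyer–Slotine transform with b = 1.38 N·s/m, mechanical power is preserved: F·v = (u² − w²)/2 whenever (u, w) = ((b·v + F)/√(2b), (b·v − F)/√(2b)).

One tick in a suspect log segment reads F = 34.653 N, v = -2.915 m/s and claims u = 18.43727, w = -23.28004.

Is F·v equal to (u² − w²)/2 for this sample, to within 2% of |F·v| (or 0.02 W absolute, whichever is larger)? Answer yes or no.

yes

F·v = 34.653×(-2.915) = -101.0135 W.
(u² − w²)/2 = (339.9329 − 541.9603)/2 = -101.0137 W.
|Δ| = 0.0002;  2% of max(1, |F·v|) = 2.0203.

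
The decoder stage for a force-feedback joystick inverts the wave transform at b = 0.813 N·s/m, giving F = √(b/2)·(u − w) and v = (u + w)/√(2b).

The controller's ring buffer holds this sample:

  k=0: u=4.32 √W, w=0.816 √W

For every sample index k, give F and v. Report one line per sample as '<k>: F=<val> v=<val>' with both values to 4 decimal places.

0: F=2.2341 v=4.0278

k=0: u−w=3.5040, u+w=5.1360; √(b/2)=0.6376, √(2b)=1.2751; F=0.6376×3.504=2.2341, v=5.1360/1.2751=4.0278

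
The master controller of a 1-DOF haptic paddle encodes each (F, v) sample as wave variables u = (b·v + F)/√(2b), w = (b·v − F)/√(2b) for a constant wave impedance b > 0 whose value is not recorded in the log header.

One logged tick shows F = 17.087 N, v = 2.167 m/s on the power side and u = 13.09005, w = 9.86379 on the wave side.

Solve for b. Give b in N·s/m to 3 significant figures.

b = 56.1 N·s/m

u + w = 22.95384;  u + w = √(2b)·v, so √(2b) = 22.95384/2.167 = 10.59245.
b = (√(2b))²/2 = 112.20001/2 = 56.10000.
(Check via u − w = 2F/√(2b): u − w = 3.22626, 2F/√(2b) = 3.22626.)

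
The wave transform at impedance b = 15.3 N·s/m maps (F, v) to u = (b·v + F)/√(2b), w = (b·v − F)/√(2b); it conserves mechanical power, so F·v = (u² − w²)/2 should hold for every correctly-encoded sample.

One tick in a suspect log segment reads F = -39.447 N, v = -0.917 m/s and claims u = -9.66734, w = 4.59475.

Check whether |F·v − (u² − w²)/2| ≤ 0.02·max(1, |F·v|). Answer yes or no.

F·v = (-39.447)×(-0.917) = 36.17290 W.
(u² − w²)/2 = (93.45746 − 21.11173)/2 = 36.17287 W.
|Δ| = 0.00003;  2% of max(1, |F·v|) = 0.72346.

yes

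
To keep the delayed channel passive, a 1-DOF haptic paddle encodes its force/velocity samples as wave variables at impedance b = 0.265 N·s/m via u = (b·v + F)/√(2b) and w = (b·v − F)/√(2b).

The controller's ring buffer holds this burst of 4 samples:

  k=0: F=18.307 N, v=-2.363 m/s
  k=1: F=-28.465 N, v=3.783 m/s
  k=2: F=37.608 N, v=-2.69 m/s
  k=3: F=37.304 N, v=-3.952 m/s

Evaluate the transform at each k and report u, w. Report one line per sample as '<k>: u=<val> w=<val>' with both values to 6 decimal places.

0: u=24.286453 w=-26.006743
1: u=-37.722652 w=40.476717
2: u=50.679386 w=-52.637736
3: u=49.802435 w=-52.679534

k=0: b·v=0.265×(-2.363)=-0.626195; √(2b)=0.728011; u=(-0.626195+18.307)/0.728011=24.286453, w=(-0.626195−18.307)/0.728011=-26.006743
k=1: b·v=0.265×3.783=1.002495; √(2b)=0.728011; u=(1.002495+(-28.465))/0.728011=-37.722652, w=(1.002495−(-28.465))/0.728011=40.476717
k=2: b·v=0.265×(-2.69)=-0.712850; √(2b)=0.728011; u=(-0.712850+37.608)/0.728011=50.679386, w=(-0.712850−37.608)/0.728011=-52.637736
k=3: b·v=0.265×(-3.952)=-1.047280; √(2b)=0.728011; u=(-1.047280+37.304)/0.728011=49.802435, w=(-1.047280−37.304)/0.728011=-52.679534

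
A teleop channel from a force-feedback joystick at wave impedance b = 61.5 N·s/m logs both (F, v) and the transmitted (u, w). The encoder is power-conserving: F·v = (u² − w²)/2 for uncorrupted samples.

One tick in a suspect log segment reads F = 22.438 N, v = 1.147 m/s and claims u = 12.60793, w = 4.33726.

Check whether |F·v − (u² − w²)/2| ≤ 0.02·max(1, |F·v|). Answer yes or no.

F·v = 22.438×1.147 = 25.73639 W.
(u² − w²)/2 = (158.95990 − 18.81182)/2 = 70.07404 W.
|Δ| = 44.33765;  2% of max(1, |F·v|) = 0.51473.

no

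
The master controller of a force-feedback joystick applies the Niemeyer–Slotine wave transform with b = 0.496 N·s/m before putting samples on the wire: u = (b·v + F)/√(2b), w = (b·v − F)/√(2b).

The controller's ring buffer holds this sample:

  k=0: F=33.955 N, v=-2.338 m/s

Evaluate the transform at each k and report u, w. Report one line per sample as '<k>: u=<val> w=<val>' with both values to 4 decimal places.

k=0: b·v=0.496×(-2.338)=-1.1596; √(2b)=0.9960; u=(-1.1596+33.955)/0.9960=32.9273, w=(-1.1596−33.955)/0.9960=-35.2560

0: u=32.9273 w=-35.2560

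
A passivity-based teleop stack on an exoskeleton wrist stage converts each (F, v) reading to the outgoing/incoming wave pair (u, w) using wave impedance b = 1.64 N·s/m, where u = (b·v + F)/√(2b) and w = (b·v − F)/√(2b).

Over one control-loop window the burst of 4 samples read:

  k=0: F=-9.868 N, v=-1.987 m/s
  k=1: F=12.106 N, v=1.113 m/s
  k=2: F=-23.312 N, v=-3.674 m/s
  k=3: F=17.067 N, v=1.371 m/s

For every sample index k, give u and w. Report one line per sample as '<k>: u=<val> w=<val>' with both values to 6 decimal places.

k=0: b·v=1.64×(-1.987)=-3.258680; √(2b)=1.811077; u=(-3.258680+(-9.868))/1.811077=-7.247997, w=(-3.258680−(-9.868))/1.811077=3.649386
k=1: b·v=1.64×1.113=1.825320; √(2b)=1.811077; u=(1.825320+12.106)/1.811077=7.692285, w=(1.825320−12.106)/1.811077=-5.676556
k=2: b·v=1.64×(-3.674)=-6.025360; √(2b)=1.811077; u=(-6.025360+(-23.312))/1.811077=-16.198847, w=(-6.025360−(-23.312))/1.811077=9.544950
k=3: b·v=1.64×1.371=2.248440; √(2b)=1.811077; u=(2.248440+17.067)/1.811077=10.665168, w=(2.248440−17.067)/1.811077=-8.182181

0: u=-7.247997 w=3.649386
1: u=7.692285 w=-5.676556
2: u=-16.198847 w=9.544950
3: u=10.665168 w=-8.182181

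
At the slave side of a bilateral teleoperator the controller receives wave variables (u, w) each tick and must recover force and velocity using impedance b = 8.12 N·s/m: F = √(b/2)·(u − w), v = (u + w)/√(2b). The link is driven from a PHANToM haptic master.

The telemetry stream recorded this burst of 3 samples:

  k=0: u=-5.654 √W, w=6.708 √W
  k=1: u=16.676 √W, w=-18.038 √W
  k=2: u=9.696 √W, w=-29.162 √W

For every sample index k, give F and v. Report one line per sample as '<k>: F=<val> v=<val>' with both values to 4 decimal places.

k=0: u−w=-12.3620, u+w=1.0540; √(b/2)=2.0149, √(2b)=4.0299; F=2.0149×(-12.362)=-24.9087, v=1.0540/4.0299=0.2615
k=1: u−w=34.7140, u+w=-1.3620; √(b/2)=2.0149, √(2b)=4.0299; F=2.0149×34.714=69.9468, v=-1.3620/4.0299=-0.3380
k=2: u−w=38.8580, u+w=-19.4660; √(b/2)=2.0149, √(2b)=4.0299; F=2.0149×38.858=78.2967, v=-19.4660/4.0299=-4.8304

0: F=-24.9087 v=0.2615
1: F=69.9468 v=-0.3380
2: F=78.2967 v=-4.8304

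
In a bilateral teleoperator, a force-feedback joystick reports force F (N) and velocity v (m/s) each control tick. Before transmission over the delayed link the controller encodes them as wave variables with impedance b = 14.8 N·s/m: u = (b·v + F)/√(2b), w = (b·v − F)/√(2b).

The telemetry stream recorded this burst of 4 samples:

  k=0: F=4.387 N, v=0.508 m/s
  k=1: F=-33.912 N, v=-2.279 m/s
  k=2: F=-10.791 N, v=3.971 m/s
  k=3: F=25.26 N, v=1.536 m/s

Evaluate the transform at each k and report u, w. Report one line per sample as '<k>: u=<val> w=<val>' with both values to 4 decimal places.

0: u=2.1883 w=0.5756
1: u=-12.4327 w=0.0336
2: u=8.8189 w=12.7857
3: u=8.8213 w=-0.4645

k=0: b·v=14.8×0.508=7.5184; √(2b)=5.4406; u=(7.5184+4.387)/5.4406=2.1883, w=(7.5184−4.387)/5.4406=0.5756
k=1: b·v=14.8×(-2.279)=-33.7292; √(2b)=5.4406; u=(-33.7292+(-33.912))/5.4406=-12.4327, w=(-33.7292−(-33.912))/5.4406=0.0336
k=2: b·v=14.8×3.971=58.7708; √(2b)=5.4406; u=(58.7708+(-10.791))/5.4406=8.8189, w=(58.7708−(-10.791))/5.4406=12.7857
k=3: b·v=14.8×1.536=22.7328; √(2b)=5.4406; u=(22.7328+25.26)/5.4406=8.8213, w=(22.7328−25.26)/5.4406=-0.4645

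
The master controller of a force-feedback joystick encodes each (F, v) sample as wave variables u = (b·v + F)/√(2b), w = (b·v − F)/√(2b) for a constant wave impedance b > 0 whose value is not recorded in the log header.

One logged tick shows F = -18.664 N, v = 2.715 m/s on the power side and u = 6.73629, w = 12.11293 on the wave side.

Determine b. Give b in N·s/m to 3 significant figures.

b = 24.1 N·s/m

u + w = 18.84922;  u + w = √(2b)·v, so √(2b) = 18.84922/2.715 = 6.94262.
b = (√(2b))²/2 = 48.20001/2 = 24.10000.
(Check via u − w = 2F/√(2b): u − w = -5.37664, 2F/√(2b) = -5.37664.)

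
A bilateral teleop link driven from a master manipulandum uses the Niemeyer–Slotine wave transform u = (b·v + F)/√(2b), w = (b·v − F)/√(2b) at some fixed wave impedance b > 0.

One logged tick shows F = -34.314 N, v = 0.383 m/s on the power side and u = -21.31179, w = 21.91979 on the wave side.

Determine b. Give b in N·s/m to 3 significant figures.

b = 1.26 N·s/m

u + w = 0.60800;  u + w = √(2b)·v, so √(2b) = 0.60800/0.383 = 1.58747.
b = (√(2b))²/2 = 2.52005/2 = 1.26003.
(Check via u − w = 2F/√(2b): u − w = -43.23158, 2F/√(2b) = -43.23112.)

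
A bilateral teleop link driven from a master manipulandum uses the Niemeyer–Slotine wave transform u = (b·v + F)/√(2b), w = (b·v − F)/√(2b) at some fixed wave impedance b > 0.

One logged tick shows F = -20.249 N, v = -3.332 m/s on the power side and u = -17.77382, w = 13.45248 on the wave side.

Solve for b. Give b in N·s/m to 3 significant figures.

b = 0.841 N·s/m

u + w = -4.32134;  u + w = √(2b)·v, so √(2b) = -4.32134/(-3.332) = 1.29692.
b = (√(2b))²/2 = 1.68200/2 = 0.84100.
(Check via u − w = 2F/√(2b): u − w = -31.22630, 2F/√(2b) = -31.22627.)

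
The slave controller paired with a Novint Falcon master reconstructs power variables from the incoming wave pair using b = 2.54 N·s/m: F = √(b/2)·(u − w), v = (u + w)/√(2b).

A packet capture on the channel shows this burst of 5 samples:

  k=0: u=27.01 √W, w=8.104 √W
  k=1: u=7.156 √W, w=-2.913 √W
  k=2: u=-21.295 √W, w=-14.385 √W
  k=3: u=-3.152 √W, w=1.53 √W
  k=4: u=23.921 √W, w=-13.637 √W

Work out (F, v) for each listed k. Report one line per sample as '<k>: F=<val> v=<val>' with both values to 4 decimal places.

0: F=21.3060 v=15.5793
1: F=11.3472 v=1.8825
2: F=-7.7872 v=-15.8304
3: F=-5.2763 v=-0.7196
4: F=42.3257 v=4.5628

k=0: u−w=18.9060, u+w=35.1140; √(b/2)=1.1269, √(2b)=2.2539; F=1.1269×18.906=21.3060, v=35.1140/2.2539=15.5793
k=1: u−w=10.0690, u+w=4.2430; √(b/2)=1.1269, √(2b)=2.2539; F=1.1269×10.069=11.3472, v=4.2430/2.2539=1.8825
k=2: u−w=-6.9100, u+w=-35.6800; √(b/2)=1.1269, √(2b)=2.2539; F=1.1269×(-6.91)=-7.7872, v=-35.6800/2.2539=-15.8304
k=3: u−w=-4.6820, u+w=-1.6220; √(b/2)=1.1269, √(2b)=2.2539; F=1.1269×(-4.682)=-5.2763, v=-1.6220/2.2539=-0.7196
k=4: u−w=37.5580, u+w=10.2840; √(b/2)=1.1269, √(2b)=2.2539; F=1.1269×37.558=42.3257, v=10.2840/2.2539=4.5628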